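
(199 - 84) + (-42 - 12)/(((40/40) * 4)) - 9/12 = 403/4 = 100.75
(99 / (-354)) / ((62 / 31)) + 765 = 180507 / 236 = 764.86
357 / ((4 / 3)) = 1071 / 4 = 267.75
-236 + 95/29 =-232.72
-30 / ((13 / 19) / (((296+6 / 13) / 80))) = -109839 / 676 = -162.48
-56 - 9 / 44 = -2473 / 44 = -56.20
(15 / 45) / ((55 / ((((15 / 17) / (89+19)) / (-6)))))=-1 / 121176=-0.00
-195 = -195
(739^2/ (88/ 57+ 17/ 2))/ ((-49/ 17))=-18864.32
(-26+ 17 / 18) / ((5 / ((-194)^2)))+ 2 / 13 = -110329844 / 585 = -188598.02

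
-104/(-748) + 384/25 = 72458/4675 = 15.50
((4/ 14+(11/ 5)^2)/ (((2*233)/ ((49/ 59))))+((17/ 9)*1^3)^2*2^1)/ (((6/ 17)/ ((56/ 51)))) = 5569156586/ 250539075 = 22.23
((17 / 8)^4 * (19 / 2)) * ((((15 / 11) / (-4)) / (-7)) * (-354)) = -4213216845 / 1261568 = -3339.67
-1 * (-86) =86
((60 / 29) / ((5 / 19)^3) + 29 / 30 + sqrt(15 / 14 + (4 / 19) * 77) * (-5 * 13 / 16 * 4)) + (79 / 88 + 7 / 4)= 22421107 / 191400 - 65 * sqrt(1222802) / 1064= 49.59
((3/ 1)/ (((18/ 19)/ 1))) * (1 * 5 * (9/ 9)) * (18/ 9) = 95/ 3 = 31.67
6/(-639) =-2/213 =-0.01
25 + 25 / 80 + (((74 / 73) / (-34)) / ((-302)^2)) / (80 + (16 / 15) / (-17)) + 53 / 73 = 3533804958493 / 135714470528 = 26.04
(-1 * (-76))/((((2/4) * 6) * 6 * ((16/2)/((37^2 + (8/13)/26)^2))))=989174.73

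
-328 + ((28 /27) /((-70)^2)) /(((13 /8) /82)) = -20146744 /61425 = -327.99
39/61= 0.64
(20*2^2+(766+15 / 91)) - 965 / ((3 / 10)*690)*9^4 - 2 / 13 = -29740.29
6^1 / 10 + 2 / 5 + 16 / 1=17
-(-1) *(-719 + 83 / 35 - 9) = -25397 / 35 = -725.63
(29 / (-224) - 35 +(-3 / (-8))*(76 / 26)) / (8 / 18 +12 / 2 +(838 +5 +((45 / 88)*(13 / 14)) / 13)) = -1962279 / 48979034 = -0.04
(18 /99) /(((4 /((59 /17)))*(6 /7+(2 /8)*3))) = 826 /8415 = 0.10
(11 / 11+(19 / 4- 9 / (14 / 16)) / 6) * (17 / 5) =221 / 840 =0.26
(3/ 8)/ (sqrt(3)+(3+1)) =3/ 26 -3 * sqrt(3)/ 104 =0.07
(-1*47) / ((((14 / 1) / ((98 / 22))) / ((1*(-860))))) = 141470 / 11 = 12860.91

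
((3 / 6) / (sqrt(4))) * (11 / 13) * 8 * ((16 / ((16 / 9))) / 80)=99 / 520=0.19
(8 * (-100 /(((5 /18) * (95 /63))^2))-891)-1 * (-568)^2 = -2960873467 /9025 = -328074.62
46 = 46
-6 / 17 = -0.35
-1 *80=-80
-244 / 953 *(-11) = 2684 / 953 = 2.82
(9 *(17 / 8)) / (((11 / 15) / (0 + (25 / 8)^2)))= 254.68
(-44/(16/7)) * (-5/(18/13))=5005/72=69.51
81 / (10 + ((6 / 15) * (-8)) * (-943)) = 45 / 1682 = 0.03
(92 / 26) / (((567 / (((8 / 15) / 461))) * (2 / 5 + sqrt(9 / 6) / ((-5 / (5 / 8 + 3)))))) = -85376 * sqrt(6) / 20500321023 -94208 / 20500321023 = -0.00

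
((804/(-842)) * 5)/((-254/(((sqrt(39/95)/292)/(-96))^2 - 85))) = -141711223602329/88696212963328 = -1.60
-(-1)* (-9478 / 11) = -9478 / 11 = -861.64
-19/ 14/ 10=-19/ 140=-0.14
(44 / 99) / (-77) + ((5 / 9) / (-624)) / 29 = -0.01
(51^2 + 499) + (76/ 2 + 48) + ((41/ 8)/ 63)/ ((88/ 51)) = 47102521/ 14784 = 3186.05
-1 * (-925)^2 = -855625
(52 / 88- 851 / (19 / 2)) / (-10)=37197 / 4180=8.90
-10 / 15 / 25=-2 / 75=-0.03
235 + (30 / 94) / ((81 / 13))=298280 / 1269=235.05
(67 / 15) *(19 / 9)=1273 / 135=9.43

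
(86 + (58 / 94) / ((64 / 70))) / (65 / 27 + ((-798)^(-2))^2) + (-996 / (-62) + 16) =193639164712318885 / 2844793227104194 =68.07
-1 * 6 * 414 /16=-621 /4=-155.25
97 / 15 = 6.47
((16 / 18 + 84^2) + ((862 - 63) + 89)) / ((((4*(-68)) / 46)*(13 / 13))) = -205574 / 153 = -1343.62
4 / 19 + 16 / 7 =332 / 133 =2.50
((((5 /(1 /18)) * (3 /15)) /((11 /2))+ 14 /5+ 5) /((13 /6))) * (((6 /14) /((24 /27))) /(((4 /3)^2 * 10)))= 63423 /457600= 0.14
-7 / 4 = -1.75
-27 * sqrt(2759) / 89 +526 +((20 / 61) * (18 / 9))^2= 510.50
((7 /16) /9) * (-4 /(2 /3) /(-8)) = 7 /192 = 0.04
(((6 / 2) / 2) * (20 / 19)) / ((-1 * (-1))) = 30 / 19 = 1.58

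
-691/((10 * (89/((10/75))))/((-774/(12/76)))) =1129094/2225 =507.46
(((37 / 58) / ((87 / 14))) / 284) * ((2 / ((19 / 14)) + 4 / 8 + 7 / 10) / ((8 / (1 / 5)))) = 32893 / 1361410800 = 0.00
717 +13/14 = 10051/14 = 717.93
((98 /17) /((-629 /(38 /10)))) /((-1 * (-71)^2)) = 1862 /269517065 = 0.00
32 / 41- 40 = -1608 / 41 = -39.22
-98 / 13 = -7.54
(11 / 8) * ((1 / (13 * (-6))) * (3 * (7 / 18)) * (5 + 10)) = -385 / 1248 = -0.31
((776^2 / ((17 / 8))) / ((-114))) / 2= -1204352 / 969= -1242.88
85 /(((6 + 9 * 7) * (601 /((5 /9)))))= 425 /373221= 0.00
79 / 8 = 9.88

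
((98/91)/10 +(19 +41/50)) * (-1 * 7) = -90671/650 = -139.49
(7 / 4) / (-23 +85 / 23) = -161 / 1776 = -0.09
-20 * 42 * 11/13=-9240/13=-710.77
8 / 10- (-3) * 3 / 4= 61 / 20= 3.05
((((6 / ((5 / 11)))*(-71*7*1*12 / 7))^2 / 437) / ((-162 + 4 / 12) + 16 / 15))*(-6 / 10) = 862373952 / 797525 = 1081.31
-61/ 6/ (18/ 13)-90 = -10513/ 108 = -97.34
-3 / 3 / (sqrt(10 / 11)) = -1.05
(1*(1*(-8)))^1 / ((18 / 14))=-56 / 9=-6.22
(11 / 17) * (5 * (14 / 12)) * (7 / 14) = 385 / 204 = 1.89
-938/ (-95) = 938/ 95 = 9.87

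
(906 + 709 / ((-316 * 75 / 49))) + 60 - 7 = 22693559 / 23700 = 957.53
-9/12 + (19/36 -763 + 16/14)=-48011/63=-762.08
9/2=4.50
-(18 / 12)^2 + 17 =59 / 4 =14.75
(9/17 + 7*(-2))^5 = -629763392149/1419857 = -443540.01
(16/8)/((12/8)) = 4/3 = 1.33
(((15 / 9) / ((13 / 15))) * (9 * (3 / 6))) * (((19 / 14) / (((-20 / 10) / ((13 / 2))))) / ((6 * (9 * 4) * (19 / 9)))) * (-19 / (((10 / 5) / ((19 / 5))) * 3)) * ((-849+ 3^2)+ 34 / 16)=-843.95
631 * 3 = 1893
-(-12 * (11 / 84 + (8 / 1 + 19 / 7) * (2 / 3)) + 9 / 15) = 3034 / 35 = 86.69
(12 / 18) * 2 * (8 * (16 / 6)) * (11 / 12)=704 / 27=26.07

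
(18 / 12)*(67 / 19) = 201 / 38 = 5.29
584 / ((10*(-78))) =-146 / 195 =-0.75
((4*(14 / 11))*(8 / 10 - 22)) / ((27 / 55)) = -5936 / 27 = -219.85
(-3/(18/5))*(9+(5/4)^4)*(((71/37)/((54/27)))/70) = -207959/1591296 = -0.13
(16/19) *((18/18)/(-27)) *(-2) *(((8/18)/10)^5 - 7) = -41334298976/94662928125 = -0.44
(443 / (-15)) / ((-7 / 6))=886 / 35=25.31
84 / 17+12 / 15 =488 / 85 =5.74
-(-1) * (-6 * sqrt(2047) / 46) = -3 * sqrt(2047) / 23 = -5.90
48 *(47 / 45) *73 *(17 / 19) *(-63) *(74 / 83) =-1450242528 / 7885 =-183924.23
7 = 7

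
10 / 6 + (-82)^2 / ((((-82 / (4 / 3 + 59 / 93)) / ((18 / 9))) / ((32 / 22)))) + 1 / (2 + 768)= -33493997 / 71610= -467.73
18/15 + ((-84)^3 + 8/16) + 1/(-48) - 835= -142448957/240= -593537.32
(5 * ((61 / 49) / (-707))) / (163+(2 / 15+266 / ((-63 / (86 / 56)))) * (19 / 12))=-329400 / 5722335689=-0.00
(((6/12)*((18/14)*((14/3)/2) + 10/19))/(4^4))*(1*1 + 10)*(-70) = -25795/4864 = -5.30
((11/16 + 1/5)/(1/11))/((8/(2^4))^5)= 1562/5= 312.40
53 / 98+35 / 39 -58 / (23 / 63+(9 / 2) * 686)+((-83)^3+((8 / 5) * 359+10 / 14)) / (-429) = 13624626400699 / 10221671460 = 1332.92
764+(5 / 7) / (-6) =32083 / 42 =763.88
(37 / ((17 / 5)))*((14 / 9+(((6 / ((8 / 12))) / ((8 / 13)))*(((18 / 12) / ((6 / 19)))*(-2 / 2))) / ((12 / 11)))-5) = -14305495 / 19584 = -730.47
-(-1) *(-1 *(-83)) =83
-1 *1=-1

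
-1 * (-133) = 133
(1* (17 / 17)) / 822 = 1 / 822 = 0.00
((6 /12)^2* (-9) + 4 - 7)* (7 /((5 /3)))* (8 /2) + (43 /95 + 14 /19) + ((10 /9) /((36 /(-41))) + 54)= -527507 /15390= -34.28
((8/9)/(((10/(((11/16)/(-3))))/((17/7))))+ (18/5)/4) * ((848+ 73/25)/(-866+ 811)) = -651359/49500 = -13.16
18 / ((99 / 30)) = 60 / 11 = 5.45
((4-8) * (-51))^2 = 41616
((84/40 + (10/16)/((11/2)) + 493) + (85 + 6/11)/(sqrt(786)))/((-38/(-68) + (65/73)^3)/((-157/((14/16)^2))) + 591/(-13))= -47057165159360096/4320521900513775 - 812886860858176 *sqrt(786)/339593021380382715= -10.96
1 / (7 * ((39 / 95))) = 0.35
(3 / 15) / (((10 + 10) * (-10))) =-1 / 1000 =-0.00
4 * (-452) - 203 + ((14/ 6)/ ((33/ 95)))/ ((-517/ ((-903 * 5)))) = -33308846/ 17061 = -1952.34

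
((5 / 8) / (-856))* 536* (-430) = 72025 / 428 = 168.28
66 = 66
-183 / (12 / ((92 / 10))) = -1403 / 10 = -140.30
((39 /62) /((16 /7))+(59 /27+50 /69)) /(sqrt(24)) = 0.65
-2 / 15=-0.13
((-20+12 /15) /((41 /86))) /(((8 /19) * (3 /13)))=-84968 /205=-414.48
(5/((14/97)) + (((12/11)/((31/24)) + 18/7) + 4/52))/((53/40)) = 47335660/1644643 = 28.78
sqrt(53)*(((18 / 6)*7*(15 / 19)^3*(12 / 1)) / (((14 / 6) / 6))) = 2187000*sqrt(53) / 6859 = 2321.27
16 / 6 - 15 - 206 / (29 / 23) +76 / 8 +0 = -28921 / 174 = -166.21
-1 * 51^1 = -51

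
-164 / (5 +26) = -164 / 31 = -5.29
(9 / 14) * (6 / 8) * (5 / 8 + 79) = 2457 / 64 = 38.39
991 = 991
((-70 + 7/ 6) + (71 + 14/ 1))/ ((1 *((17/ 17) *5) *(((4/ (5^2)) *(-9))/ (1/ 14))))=-485/ 3024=-0.16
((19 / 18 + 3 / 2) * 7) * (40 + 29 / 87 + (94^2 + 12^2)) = 4356821 / 27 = 161363.74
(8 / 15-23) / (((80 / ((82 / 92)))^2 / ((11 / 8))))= -6231467 / 1625088000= -0.00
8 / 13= 0.62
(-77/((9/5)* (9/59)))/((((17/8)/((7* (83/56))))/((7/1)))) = -13197415/1377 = -9584.18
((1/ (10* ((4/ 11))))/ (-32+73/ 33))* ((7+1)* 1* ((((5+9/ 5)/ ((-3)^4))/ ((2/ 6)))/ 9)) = -4114/ 1990575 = -0.00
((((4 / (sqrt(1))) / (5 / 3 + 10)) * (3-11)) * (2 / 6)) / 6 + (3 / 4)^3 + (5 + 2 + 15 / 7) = 63251 / 6720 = 9.41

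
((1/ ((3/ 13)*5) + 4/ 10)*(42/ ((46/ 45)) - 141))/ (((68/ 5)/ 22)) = -80047/ 391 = -204.72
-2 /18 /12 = -1 /108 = -0.01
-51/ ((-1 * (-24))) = -2.12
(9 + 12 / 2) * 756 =11340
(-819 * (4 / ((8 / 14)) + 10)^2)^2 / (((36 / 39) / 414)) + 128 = 25126149322356.50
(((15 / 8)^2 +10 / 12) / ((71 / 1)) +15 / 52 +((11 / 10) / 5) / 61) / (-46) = -0.01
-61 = -61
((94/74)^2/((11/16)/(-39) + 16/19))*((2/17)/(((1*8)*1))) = 6547476/227493575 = 0.03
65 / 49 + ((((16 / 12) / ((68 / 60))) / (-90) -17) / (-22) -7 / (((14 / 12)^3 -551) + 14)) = 40302907921 / 19074452166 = 2.11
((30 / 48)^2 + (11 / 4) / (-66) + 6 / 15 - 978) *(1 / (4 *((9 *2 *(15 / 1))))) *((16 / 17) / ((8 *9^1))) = -938161 / 79315200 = -0.01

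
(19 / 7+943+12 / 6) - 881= 467 / 7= 66.71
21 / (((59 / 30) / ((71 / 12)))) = 7455 / 118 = 63.18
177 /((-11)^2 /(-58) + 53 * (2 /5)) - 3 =34701 /5543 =6.26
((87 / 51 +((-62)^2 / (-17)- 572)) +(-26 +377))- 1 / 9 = -445.52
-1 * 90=-90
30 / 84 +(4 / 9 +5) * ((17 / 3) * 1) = 11797 / 378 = 31.21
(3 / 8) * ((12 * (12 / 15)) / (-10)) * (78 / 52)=-27 / 50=-0.54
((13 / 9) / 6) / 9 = 13 / 486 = 0.03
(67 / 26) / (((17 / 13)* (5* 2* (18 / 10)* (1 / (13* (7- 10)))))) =-871 / 204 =-4.27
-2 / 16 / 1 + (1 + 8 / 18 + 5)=455 / 72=6.32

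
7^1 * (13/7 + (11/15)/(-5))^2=806404/39375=20.48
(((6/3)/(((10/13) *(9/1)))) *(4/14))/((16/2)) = 0.01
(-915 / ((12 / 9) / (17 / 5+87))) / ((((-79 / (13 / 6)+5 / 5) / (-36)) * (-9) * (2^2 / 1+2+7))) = 248148 / 461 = 538.28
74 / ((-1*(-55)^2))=-74 / 3025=-0.02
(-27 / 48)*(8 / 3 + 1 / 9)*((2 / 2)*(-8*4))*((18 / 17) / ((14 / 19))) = 8550 / 119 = 71.85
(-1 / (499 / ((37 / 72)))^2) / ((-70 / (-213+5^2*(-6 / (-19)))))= -592777 / 190754686080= -0.00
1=1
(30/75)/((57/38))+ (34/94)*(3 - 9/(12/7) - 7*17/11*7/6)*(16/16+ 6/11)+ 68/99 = -7533509/1023660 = -7.36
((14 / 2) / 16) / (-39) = -7 / 624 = -0.01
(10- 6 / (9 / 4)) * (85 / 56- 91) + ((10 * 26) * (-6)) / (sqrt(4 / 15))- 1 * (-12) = -780 * sqrt(15)- 54113 / 84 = -3665.13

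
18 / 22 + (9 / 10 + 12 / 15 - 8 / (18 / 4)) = 733 / 990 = 0.74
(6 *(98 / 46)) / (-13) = -294 / 299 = -0.98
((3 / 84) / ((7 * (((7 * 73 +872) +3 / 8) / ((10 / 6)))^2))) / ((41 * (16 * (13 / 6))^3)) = 25 / 5766317310175968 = 0.00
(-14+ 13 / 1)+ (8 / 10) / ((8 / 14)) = 2 / 5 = 0.40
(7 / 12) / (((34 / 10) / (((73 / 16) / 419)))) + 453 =453.00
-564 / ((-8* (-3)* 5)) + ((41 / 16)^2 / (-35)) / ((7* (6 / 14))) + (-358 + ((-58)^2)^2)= 11316133.24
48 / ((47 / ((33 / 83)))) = 1584 / 3901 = 0.41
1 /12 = 0.08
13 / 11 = 1.18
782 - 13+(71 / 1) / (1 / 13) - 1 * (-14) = 1706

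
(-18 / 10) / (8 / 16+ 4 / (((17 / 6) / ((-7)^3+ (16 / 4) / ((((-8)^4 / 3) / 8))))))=2448 / 657835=0.00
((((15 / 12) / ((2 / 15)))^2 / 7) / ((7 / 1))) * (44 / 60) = 4125 / 3136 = 1.32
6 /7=0.86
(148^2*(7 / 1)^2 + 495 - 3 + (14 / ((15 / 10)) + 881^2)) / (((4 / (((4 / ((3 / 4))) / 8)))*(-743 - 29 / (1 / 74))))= -5549875 / 52002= -106.72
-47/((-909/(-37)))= -1739/909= -1.91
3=3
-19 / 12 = -1.58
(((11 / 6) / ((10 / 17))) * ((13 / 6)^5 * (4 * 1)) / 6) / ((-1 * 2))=-69431791 / 1399680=-49.61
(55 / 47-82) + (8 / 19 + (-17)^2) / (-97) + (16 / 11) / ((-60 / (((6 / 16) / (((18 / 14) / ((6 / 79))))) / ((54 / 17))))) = -5110258746799 / 60971655690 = -83.81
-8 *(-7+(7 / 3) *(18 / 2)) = -112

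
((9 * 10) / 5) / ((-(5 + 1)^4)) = -1 / 72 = -0.01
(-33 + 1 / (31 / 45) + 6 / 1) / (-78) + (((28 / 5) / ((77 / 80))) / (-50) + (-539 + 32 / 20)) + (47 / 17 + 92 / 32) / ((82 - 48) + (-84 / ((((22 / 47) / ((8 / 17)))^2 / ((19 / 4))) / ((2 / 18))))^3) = -49452995815365087589375357493 / 92058859346509047321643600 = -537.19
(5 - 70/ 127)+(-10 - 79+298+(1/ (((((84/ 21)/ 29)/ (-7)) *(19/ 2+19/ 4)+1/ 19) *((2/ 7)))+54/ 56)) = 311477209/ 1564640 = 199.07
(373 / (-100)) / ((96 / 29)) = -10817 / 9600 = -1.13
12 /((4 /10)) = 30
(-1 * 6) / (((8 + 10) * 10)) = -1 / 30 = -0.03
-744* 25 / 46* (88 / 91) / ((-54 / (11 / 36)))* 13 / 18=187550 / 117369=1.60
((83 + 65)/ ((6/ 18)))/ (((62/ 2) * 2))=222/ 31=7.16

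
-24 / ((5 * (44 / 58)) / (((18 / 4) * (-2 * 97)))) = 303804 / 55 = 5523.71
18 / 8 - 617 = -2459 / 4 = -614.75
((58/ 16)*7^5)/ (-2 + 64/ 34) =-8285851/ 16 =-517865.69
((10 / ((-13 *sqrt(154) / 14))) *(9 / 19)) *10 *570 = -27000 *sqrt(154) / 143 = -2343.09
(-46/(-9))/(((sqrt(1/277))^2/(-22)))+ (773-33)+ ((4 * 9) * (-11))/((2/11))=-293266/9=-32585.11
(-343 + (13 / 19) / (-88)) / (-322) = 1.07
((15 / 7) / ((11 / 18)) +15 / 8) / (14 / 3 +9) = 9945 / 25256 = 0.39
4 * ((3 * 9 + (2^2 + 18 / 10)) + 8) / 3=272 / 5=54.40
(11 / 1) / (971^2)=11 / 942841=0.00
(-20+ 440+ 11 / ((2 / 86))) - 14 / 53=47315 / 53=892.74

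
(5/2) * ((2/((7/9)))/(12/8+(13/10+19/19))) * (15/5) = 675/133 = 5.08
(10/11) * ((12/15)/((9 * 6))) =4/297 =0.01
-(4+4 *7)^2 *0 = 0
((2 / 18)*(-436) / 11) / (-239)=436 / 23661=0.02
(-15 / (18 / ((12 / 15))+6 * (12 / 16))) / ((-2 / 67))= 335 / 18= 18.61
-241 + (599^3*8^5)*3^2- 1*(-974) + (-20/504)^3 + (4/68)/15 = 10777138711103664631327/170031960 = 63383017587421.00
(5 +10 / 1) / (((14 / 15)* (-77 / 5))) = -1125 / 1078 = -1.04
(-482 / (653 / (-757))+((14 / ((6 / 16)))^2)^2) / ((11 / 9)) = 102780369002 / 64647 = 1589870.67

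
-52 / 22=-26 / 11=-2.36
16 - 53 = -37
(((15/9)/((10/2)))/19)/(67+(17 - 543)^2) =1/15774351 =0.00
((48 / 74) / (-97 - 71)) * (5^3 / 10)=-25 / 518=-0.05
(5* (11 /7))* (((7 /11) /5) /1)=1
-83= -83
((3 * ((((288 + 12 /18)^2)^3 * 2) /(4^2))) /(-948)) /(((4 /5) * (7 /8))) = -131812735736223380 /403137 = -326967595969.17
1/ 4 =0.25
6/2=3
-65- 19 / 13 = -66.46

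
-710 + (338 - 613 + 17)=-968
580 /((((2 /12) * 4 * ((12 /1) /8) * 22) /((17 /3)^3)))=1424770 /297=4797.21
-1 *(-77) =77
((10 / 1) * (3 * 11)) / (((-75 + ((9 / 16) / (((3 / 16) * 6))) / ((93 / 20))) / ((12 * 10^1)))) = -736560 / 1393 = -528.76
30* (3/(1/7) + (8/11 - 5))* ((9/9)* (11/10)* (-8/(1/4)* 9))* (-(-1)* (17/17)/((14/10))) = -794880/7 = -113554.29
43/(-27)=-1.59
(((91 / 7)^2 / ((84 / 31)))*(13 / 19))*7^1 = 68107 / 228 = 298.71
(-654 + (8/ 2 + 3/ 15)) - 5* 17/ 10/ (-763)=-4957889/ 7630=-649.79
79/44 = 1.80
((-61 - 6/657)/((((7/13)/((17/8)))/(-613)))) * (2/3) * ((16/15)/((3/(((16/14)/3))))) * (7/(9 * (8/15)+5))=57921752096/6084477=9519.59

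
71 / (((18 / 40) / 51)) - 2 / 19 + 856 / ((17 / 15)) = 8528998 / 969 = 8801.86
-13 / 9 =-1.44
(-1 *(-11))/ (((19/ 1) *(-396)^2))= 1/ 270864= 0.00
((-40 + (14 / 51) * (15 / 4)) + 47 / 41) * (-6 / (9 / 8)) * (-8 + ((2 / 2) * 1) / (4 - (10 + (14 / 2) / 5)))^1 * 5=-634833080 / 77367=-8205.48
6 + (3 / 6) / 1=13 / 2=6.50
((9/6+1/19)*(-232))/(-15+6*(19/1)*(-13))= 6844/28443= 0.24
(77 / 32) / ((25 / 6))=231 / 400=0.58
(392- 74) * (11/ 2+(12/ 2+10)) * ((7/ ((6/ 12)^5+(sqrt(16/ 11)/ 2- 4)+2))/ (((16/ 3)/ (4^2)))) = -3183963552/ 39563- 294045696 * sqrt(11)/ 39563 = -105128.60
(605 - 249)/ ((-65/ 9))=-49.29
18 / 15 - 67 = -329 / 5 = -65.80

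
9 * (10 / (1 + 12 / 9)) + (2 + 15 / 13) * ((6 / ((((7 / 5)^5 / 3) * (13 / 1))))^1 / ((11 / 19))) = 1248952680 / 31244213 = 39.97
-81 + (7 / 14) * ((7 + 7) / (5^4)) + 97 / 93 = -4646849 / 58125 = -79.95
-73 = -73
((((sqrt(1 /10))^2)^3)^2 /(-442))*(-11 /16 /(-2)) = -11 /14144000000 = -0.00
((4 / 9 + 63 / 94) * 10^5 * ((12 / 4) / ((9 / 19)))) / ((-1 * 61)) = -895850000 / 77409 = -11572.94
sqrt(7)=2.65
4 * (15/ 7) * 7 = 60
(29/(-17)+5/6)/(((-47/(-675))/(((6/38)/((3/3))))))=-60075/30362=-1.98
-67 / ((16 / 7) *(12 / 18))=-1407 / 32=-43.97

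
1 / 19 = 0.05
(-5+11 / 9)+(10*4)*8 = 2846 / 9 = 316.22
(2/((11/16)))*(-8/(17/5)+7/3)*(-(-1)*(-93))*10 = 53.05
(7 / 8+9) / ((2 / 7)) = 553 / 16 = 34.56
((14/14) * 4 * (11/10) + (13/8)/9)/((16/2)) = 0.57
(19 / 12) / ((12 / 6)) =19 / 24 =0.79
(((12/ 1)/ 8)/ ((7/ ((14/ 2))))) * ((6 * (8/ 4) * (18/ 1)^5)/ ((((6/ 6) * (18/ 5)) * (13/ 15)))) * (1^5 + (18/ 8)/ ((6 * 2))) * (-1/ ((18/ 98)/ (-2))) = 1832487300/ 13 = 140960561.54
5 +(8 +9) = 22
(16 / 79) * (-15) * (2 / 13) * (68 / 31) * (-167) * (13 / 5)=1090176 / 2449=445.15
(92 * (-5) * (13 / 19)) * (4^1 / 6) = -11960 / 57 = -209.82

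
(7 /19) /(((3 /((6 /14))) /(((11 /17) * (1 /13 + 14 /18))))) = 1100 /37791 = 0.03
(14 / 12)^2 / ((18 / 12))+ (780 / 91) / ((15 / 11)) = 2719 / 378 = 7.19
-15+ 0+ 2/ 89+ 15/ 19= -23992/ 1691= -14.19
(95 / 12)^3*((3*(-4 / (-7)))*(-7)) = -857375 / 144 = -5953.99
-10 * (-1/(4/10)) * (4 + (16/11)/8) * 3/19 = 3450/209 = 16.51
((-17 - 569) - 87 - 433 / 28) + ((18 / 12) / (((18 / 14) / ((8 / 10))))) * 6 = -95601 / 140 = -682.86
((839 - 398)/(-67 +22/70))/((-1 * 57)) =1715/14782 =0.12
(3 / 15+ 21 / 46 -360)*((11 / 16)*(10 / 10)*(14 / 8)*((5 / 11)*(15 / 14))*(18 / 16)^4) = -8133901335 / 24117248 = -337.26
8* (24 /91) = 192 /91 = 2.11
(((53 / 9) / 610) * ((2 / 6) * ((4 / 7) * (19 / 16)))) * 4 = 1007 / 115290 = 0.01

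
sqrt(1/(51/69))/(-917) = -sqrt(391)/15589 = -0.00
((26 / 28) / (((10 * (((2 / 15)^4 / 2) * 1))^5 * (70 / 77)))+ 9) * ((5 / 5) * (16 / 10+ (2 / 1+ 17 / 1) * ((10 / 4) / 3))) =1807023007245371.52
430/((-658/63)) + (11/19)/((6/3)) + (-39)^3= -106016747/1786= -59359.88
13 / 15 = 0.87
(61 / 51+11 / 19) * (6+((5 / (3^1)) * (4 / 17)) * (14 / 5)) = 622640 / 49419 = 12.60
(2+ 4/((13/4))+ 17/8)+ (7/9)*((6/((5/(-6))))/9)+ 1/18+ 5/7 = 60097/10920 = 5.50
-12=-12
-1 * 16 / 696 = -2 / 87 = -0.02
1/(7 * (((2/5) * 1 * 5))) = 1/14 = 0.07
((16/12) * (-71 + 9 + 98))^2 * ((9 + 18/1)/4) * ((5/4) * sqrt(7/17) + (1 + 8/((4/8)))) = 19440 * sqrt(119)/17 + 264384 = 276858.43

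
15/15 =1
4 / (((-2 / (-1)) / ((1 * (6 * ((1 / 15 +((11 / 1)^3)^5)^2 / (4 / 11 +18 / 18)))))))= 172749082461975437967699740791289264 / 1125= 153554739966200389304622000000000.00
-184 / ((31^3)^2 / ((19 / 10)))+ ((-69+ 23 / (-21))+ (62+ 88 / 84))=-656752760648 / 93187886505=-7.05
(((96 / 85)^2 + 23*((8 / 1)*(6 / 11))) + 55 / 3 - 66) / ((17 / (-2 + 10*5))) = 205894448 / 1351075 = 152.39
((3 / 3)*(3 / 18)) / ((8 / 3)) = 1 / 16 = 0.06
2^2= 4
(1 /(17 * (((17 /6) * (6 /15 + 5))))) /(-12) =-5 /15606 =-0.00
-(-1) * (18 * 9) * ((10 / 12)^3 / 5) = 18.75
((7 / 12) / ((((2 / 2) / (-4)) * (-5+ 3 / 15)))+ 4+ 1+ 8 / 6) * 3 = 491 / 24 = 20.46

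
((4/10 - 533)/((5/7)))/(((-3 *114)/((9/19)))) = 18641/18050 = 1.03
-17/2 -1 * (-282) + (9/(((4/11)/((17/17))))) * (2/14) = 7757/28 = 277.04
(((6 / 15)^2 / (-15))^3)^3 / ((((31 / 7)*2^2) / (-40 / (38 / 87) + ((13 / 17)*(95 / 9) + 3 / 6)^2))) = 3693434028032 / 2021992619208991527557373046875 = 0.00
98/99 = 0.99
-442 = -442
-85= -85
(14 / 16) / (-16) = -7 / 128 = -0.05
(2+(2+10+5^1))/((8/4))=19/2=9.50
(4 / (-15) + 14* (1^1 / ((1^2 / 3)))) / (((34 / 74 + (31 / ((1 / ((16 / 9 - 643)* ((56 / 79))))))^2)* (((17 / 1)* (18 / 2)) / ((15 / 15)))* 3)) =144554042 / 315661954392756565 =0.00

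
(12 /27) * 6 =8 /3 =2.67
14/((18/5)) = 35/9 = 3.89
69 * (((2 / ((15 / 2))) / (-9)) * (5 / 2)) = -46 / 9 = -5.11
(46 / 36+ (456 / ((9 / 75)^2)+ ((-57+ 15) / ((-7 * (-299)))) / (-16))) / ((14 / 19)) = 1850457595 / 43056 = 42977.93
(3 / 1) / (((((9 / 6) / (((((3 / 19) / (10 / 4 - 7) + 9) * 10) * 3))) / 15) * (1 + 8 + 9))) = 448.25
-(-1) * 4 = 4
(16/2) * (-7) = -56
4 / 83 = 0.05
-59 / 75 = -0.79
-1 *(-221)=221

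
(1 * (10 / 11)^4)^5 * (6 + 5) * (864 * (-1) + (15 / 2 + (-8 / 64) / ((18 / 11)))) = -770918750000000000000000 / 550431814035730916619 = -1400.57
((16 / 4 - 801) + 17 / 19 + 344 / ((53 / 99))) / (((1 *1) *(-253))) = 154614 / 254771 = 0.61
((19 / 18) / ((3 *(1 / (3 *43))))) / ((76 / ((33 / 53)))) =473 / 1272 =0.37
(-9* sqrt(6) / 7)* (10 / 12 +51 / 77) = -2073* sqrt(6) / 1078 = -4.71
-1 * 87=-87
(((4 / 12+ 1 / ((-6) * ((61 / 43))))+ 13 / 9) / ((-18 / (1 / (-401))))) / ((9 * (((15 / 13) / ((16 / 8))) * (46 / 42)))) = 165893 / 4101375870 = 0.00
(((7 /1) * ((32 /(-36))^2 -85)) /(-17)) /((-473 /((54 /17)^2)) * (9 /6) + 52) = -163704 /86479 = -1.89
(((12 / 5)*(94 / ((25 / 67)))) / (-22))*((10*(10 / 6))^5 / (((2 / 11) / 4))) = -62980000000 / 81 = -777530864.20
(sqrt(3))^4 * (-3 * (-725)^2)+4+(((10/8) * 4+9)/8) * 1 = -14191869.25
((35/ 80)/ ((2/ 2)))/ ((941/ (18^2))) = 567/ 3764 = 0.15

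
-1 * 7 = -7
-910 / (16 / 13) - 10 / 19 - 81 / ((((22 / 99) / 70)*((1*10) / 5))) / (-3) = 533915 / 152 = 3512.60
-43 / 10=-4.30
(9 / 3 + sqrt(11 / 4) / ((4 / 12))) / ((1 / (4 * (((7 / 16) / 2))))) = 21 / 8 + 21 * sqrt(11) / 16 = 6.98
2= 2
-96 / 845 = -0.11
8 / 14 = 4 / 7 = 0.57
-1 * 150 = -150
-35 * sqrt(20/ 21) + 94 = 94 -10 * sqrt(105)/ 3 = 59.84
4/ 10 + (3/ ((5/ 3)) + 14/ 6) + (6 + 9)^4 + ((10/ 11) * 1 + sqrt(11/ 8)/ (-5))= 8354023/ 165-sqrt(22)/ 20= 50630.21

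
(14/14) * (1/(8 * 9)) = 1/72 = 0.01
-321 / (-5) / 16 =321 / 80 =4.01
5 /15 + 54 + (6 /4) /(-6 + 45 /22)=4694 /87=53.95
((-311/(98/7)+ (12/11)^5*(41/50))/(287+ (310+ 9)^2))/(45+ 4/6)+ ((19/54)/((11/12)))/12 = 226832440882393/7092495097934400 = 0.03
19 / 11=1.73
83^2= 6889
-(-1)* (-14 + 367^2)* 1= 134675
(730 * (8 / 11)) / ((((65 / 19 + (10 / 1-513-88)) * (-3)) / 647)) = 17947780 / 92103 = 194.87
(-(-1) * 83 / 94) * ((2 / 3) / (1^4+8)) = 83 / 1269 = 0.07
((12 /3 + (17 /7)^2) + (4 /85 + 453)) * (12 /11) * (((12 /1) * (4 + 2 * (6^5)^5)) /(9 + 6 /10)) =328909888497104595523276488 /9163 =35895436919906645806316.33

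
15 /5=3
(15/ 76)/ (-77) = -15/ 5852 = -0.00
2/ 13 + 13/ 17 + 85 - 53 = 32.92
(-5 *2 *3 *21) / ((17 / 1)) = -630 / 17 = -37.06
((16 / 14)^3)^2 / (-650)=-131072 / 38235925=-0.00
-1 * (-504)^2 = -254016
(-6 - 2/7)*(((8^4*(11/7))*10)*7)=-19824640/7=-2832091.43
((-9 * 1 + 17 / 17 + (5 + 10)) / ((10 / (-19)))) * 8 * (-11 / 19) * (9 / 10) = 1386 / 25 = 55.44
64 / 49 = 1.31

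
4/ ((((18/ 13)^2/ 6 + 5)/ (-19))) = -12844/ 899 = -14.29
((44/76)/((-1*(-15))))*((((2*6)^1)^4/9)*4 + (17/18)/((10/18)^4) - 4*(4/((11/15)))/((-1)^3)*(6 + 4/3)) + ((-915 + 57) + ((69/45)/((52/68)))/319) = -244125509923/492456250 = -495.73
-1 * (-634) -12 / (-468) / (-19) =469793 / 741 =634.00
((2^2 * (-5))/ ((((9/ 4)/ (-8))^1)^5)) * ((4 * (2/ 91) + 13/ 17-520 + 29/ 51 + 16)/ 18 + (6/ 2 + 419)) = 649782917857280/ 145083393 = 4478685.70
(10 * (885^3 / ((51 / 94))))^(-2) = 289 / 47170754399065556250000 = 0.00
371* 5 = 1855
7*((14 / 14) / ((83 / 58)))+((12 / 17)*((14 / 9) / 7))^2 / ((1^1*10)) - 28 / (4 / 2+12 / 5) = -17449504 / 11873565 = -1.47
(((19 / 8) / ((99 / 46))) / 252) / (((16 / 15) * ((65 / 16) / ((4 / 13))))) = 437 / 1405404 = 0.00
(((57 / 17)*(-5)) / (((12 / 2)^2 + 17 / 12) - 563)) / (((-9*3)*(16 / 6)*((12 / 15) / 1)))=-475 / 857752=-0.00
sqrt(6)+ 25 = 27.45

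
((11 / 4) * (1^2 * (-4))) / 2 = -11 / 2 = -5.50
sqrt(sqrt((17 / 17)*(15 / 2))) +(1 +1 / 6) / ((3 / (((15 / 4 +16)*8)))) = 15^(1 / 4)*2^(3 / 4) / 2 +553 / 9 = 63.10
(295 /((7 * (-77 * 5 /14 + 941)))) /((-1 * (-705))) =118 /1803249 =0.00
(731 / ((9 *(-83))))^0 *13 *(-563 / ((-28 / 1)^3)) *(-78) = -285441 / 10976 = -26.01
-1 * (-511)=511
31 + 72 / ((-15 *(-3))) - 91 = -292 / 5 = -58.40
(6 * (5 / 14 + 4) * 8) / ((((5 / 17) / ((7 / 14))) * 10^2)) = 3111 / 875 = 3.56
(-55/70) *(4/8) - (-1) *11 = 297/28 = 10.61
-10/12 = -5/6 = -0.83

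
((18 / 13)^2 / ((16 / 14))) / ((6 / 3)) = 567 / 676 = 0.84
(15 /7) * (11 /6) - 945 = -13175 /14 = -941.07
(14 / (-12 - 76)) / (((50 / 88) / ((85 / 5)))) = -4.76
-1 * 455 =-455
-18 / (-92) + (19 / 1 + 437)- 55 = 18455 / 46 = 401.20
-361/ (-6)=361/ 6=60.17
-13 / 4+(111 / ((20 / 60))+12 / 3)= 1335 / 4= 333.75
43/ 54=0.80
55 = 55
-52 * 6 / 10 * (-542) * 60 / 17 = 1014624 / 17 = 59683.76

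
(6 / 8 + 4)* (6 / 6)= 19 / 4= 4.75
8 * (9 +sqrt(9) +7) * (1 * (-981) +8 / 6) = -446728 / 3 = -148909.33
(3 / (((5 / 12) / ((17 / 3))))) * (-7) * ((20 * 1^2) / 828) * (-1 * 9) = 1428 / 23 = 62.09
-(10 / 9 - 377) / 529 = 3383 / 4761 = 0.71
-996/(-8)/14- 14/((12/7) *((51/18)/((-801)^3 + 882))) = 705100328301/476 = 1481303210.72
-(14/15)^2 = -0.87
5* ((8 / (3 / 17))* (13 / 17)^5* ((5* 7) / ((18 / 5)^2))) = 3248813750 / 20295603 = 160.07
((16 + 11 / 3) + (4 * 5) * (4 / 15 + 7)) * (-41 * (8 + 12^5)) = -1683402600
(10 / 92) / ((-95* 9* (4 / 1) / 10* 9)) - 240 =-33981125 / 141588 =-240.00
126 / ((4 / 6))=189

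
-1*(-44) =44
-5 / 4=-1.25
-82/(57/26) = -2132/57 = -37.40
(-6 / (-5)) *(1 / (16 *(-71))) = -3 / 2840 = -0.00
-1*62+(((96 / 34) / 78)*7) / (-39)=-534434 / 8619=-62.01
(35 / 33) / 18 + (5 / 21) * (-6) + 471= 1952723 / 4158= 469.63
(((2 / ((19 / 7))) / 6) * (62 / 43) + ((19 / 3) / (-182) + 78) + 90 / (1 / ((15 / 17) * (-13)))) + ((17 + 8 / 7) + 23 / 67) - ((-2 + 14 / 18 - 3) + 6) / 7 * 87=-69522307559 / 72583914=-957.82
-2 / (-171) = 2 / 171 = 0.01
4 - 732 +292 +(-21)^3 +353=-9344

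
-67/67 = -1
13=13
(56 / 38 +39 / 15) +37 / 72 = 4.59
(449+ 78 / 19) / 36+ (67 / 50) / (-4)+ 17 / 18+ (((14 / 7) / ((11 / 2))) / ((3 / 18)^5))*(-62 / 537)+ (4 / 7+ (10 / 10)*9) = -47719404127 / 157126200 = -303.70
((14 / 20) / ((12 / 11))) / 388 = 77 / 46560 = 0.00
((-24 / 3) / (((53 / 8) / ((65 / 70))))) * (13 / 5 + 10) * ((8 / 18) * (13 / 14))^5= -4942652416 / 29221742655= -0.17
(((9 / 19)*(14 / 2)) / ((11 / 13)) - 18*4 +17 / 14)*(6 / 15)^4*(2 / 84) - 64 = -64.04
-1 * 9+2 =-7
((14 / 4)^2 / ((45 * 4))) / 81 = 49 / 58320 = 0.00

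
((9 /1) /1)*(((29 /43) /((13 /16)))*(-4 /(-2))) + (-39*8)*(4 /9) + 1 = -205811 /1677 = -122.73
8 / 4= 2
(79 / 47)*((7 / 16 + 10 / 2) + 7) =15721 / 752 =20.91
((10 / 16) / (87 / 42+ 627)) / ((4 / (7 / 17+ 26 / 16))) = 0.00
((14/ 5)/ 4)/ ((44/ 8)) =7/ 55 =0.13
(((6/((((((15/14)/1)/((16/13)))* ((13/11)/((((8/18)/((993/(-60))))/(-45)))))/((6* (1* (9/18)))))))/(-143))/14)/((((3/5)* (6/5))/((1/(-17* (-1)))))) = -1280/3004092117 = -0.00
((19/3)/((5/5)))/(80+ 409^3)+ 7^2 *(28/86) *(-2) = -281608524227/8825923161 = -31.91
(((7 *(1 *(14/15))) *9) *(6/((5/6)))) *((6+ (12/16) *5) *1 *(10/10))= 4127.76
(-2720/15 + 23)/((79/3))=-6.01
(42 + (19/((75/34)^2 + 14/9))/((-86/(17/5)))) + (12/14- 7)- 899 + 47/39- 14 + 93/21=-871.63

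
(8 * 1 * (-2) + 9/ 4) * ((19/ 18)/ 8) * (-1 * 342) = 19855/ 32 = 620.47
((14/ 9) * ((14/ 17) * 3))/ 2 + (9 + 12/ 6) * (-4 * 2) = -4390/ 51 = -86.08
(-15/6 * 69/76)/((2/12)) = -1035/76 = -13.62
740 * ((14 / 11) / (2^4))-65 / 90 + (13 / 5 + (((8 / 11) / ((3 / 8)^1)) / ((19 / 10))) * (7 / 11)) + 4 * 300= 130497203 / 103455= 1261.39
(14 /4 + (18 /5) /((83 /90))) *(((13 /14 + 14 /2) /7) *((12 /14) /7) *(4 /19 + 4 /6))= 0.90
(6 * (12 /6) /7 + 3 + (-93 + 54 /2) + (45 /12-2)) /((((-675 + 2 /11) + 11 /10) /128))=5867840 /518763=11.31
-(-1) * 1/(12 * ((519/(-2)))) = -1/3114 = -0.00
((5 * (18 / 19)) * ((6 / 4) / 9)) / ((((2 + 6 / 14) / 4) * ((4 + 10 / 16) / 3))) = 10080 / 11951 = 0.84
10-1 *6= 4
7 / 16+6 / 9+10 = 533 / 48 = 11.10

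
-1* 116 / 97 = -1.20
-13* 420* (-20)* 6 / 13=50400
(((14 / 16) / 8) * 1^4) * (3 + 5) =7 / 8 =0.88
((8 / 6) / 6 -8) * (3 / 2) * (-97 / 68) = 16.64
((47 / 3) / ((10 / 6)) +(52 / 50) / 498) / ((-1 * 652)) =-14632 / 1014675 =-0.01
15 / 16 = 0.94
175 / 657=0.27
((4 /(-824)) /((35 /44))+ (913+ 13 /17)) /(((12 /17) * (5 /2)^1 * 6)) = 13999924 /162225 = 86.30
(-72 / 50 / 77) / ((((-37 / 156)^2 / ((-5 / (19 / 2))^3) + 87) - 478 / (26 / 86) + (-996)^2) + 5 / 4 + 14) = -35043840 / 1856139150560233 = -0.00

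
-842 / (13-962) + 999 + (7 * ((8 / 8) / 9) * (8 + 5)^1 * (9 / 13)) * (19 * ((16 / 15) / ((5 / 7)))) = 85303279 / 71175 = 1198.50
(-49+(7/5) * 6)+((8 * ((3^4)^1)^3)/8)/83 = 2640356/415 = 6362.30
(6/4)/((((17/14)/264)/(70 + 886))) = 5300064/17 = 311768.47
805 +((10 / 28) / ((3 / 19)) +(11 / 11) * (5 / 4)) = 67915 / 84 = 808.51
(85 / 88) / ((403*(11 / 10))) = 425 / 195052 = 0.00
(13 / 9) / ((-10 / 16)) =-104 / 45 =-2.31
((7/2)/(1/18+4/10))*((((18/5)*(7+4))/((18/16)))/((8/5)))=6930/41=169.02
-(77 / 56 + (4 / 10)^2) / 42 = -307 / 8400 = -0.04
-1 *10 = -10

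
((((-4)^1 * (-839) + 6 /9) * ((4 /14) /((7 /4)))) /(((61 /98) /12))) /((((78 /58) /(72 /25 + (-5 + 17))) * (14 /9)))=75150.25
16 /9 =1.78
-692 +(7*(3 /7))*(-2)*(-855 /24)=-1913 /4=-478.25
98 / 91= 14 / 13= 1.08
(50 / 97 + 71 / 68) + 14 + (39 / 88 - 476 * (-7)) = 3348.00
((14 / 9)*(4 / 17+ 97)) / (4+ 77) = 7714 / 4131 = 1.87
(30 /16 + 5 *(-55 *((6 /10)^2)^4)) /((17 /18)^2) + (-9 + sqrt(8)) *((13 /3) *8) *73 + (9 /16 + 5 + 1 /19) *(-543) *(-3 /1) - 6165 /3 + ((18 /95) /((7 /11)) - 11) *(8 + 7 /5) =-151707265478087 /9609250000 + 15184 *sqrt(2) /3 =-8629.82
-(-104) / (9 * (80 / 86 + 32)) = 559 / 1593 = 0.35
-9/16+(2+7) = 135/16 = 8.44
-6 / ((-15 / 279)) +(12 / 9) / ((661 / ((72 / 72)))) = 1106534 / 9915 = 111.60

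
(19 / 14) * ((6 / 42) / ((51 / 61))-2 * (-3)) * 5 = 209285 / 4998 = 41.87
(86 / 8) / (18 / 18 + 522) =43 / 2092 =0.02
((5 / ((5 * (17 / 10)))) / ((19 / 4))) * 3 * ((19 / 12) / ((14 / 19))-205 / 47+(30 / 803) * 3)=-66600895 / 85332401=-0.78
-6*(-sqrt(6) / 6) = sqrt(6) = 2.45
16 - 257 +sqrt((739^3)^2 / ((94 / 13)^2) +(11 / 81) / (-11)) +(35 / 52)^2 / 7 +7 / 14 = -650137 / 2704 +sqrt(2229658517119685951693) / 846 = 55814487.72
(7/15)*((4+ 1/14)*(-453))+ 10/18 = -77413/90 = -860.14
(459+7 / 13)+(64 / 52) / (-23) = 137386 / 299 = 459.48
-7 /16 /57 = -7 /912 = -0.01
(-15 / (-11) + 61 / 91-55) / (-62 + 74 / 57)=3022083 / 3463460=0.87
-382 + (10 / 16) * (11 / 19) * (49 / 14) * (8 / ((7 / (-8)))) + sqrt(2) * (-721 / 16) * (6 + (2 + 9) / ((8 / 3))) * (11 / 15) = -866.76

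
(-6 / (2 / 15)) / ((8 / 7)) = -315 / 8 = -39.38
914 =914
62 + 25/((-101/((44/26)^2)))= 1046178/17069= 61.29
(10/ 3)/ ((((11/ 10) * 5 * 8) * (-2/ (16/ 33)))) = -20/ 1089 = -0.02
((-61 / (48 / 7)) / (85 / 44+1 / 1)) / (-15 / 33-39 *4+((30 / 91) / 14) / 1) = 32911879 / 1696781376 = 0.02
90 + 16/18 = 818/9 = 90.89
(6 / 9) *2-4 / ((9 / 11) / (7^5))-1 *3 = -739523 / 9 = -82169.22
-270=-270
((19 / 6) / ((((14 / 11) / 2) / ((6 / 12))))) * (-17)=-3553 / 84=-42.30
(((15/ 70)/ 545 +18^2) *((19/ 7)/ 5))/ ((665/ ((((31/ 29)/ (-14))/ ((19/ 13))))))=-996265569/ 72100829500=-0.01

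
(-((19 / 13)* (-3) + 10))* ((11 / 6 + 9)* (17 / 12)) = -6205 / 72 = -86.18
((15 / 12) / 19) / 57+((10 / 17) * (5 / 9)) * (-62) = -4476145 / 220932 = -20.26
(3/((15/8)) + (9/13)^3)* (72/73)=1527912/801905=1.91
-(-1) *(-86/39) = -86/39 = -2.21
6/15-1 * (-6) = 32/5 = 6.40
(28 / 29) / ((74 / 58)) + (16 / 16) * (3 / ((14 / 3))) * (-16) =-2468 / 259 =-9.53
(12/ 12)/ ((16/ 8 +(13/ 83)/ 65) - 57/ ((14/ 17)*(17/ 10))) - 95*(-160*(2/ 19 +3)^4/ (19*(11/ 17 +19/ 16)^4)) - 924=5127473463194752816161263/ 908671573277904603018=5642.82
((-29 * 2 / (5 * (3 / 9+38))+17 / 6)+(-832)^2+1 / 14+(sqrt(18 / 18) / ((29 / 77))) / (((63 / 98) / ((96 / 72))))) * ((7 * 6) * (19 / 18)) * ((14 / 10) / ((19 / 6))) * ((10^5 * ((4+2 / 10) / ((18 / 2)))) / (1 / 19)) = 649948650312579520 / 54027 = 12030071081358.94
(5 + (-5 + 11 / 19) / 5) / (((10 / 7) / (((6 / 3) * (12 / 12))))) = 2737 / 475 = 5.76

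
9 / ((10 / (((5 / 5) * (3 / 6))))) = 9 / 20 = 0.45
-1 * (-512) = 512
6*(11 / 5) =66 / 5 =13.20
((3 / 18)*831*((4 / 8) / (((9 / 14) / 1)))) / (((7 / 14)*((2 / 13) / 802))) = 10108007 / 9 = 1123111.89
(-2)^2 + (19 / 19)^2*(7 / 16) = 71 / 16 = 4.44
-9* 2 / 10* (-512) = 4608 / 5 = 921.60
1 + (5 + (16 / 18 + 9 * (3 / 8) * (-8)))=-181 / 9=-20.11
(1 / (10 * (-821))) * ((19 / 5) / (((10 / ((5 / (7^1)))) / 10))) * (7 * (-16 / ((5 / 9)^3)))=110808 / 513125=0.22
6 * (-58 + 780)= 4332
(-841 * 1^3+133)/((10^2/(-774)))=136998/25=5479.92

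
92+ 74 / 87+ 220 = 27218 / 87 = 312.85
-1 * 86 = -86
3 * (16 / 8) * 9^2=486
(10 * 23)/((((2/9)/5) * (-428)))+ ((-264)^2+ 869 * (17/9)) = 274745261/3852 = 71325.35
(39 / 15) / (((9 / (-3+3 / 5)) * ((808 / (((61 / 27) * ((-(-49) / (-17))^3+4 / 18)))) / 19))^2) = 768658815098880277 / 2617106090489654580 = 0.29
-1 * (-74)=74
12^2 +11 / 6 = 875 / 6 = 145.83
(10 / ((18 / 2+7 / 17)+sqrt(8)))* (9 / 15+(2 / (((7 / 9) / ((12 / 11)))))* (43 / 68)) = 621480 / 224147- 264129* sqrt(2) / 448294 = 1.94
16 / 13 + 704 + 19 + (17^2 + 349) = 17709 / 13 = 1362.23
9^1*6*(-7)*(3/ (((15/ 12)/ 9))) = -40824/ 5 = -8164.80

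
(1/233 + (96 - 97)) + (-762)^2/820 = 33774953/47765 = 707.11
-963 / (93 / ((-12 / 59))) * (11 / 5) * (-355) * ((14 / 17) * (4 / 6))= -28078512 / 31093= -903.05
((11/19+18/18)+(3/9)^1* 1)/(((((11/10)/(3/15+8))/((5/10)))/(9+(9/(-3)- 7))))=-4469/627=-7.13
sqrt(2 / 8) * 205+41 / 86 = 4428 / 43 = 102.98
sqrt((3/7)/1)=sqrt(21)/7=0.65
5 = 5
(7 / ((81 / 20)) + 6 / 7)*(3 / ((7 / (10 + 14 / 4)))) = 733 / 49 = 14.96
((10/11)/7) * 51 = 6.62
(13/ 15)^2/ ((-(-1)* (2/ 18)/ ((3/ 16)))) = 507/ 400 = 1.27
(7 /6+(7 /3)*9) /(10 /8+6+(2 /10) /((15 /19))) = 6650 /2251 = 2.95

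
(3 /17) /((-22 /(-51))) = 9 /22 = 0.41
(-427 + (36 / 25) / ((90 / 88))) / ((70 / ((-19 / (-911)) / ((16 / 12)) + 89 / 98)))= -8775228249 / 1562365000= -5.62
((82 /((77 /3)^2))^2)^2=296637086736 /1235736291547681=0.00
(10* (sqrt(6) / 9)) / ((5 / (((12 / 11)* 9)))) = 24* sqrt(6) / 11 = 5.34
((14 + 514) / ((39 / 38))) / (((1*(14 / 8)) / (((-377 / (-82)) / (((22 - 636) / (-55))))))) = 10667360 / 88109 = 121.07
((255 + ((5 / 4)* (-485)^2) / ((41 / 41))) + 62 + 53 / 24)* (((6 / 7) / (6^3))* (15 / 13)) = 35322055 / 26208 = 1347.76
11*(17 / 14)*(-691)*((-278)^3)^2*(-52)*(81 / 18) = 6978696173432941928256 / 7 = 996956596204705989750.86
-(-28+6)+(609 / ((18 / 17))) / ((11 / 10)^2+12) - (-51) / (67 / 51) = 104.36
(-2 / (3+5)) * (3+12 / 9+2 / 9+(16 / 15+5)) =-2.66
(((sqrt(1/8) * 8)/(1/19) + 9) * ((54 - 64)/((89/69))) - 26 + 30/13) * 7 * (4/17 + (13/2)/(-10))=53368077/196690 + 1293957 * sqrt(2)/1513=1480.80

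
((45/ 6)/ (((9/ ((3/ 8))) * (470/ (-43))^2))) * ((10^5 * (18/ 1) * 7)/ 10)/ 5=2912175/ 4418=659.16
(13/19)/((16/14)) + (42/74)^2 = 191611/208088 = 0.92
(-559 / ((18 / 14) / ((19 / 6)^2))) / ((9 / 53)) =-74867429 / 2916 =-25674.70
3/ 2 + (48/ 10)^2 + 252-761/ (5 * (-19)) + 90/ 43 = 11709389/ 40850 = 286.64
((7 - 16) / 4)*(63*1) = -567 / 4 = -141.75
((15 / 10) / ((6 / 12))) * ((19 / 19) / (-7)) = -0.43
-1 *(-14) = 14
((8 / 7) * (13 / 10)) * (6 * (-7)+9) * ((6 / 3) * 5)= -3432 / 7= -490.29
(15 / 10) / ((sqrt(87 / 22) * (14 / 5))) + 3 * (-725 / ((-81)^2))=-725 / 2187 + 5 * sqrt(1914) / 812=-0.06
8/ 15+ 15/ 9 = 11/ 5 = 2.20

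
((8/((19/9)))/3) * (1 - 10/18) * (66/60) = 176/285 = 0.62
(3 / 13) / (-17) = -3 / 221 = -0.01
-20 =-20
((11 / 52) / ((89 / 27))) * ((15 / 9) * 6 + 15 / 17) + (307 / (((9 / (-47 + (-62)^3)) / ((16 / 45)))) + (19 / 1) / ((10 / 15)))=-18424128135509 / 6372756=-2891076.97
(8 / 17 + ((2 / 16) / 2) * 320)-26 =-94 / 17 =-5.53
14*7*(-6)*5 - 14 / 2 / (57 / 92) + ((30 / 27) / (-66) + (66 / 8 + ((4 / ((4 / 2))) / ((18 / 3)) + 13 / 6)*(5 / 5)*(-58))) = -3088.07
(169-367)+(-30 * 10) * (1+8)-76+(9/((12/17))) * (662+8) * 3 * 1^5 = 45307/2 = 22653.50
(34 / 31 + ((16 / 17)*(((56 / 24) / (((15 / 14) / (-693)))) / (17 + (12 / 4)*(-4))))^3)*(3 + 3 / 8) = -736556034734973261 / 9518937500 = -77377967.31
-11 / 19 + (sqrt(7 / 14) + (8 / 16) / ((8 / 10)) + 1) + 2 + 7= sqrt(2) / 2 + 1527 / 152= 10.75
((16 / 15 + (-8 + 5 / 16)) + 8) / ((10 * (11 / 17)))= 5627 / 26400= 0.21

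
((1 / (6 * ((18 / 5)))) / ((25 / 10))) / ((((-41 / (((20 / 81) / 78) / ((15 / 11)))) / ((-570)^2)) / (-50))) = 19855000 / 1165671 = 17.03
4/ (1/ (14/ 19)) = 56/ 19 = 2.95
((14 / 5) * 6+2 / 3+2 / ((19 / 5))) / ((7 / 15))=5128 / 133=38.56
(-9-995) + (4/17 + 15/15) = -17047/17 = -1002.76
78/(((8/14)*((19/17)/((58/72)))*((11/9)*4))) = 134589/6688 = 20.12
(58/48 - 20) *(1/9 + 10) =-41041/216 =-190.00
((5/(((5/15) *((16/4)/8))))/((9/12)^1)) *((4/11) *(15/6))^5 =4000000/161051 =24.84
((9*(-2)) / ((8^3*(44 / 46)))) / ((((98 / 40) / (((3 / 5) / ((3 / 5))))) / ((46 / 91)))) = -23805 / 3139136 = -0.01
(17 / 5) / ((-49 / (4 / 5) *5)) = -68 / 6125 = -0.01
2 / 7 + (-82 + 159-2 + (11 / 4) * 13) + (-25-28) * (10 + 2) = -14699 / 28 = -524.96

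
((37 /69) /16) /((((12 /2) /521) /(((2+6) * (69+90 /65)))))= 1638.65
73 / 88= 0.83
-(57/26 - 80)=2023/26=77.81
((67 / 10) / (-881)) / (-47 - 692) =67 / 6510590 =0.00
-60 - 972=-1032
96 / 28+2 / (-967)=23194 / 6769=3.43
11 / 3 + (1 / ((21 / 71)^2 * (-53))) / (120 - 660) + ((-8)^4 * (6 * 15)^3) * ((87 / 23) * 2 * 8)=52460802583838282363 / 290292660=180716944699.32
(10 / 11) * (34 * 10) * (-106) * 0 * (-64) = 0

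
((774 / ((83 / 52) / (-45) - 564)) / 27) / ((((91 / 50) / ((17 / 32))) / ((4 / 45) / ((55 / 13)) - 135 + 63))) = 325565470 / 304883733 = 1.07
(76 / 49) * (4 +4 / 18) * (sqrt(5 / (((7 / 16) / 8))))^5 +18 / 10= 9 / 5 +9463398400 * sqrt(70) / 151263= 523437.61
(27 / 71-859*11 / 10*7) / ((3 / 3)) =-4695883 / 710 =-6613.92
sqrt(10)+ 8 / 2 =sqrt(10)+ 4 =7.16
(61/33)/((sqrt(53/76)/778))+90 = 90+94916 * sqrt(1007)/1749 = 1812.12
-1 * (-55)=55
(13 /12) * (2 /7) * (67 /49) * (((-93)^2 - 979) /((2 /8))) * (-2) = -26722280 /1029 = -25969.17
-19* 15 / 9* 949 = -90155 / 3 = -30051.67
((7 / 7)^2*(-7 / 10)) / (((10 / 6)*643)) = -21 / 32150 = -0.00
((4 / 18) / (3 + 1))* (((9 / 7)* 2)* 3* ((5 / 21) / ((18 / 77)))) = 55 / 126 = 0.44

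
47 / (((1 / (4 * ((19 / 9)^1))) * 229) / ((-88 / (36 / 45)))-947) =-392920 / 7918981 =-0.05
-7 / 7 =-1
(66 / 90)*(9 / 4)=33 / 20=1.65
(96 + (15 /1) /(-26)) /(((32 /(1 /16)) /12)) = 7443 /3328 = 2.24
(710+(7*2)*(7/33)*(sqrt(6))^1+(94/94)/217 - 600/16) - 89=98*sqrt(6)/33+253241/434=590.78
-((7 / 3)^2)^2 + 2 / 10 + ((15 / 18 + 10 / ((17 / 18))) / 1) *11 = 1324609 / 13770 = 96.20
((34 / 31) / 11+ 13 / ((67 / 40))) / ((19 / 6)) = 2.48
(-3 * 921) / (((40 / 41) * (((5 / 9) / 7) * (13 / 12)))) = -21410487 / 650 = -32939.21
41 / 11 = 3.73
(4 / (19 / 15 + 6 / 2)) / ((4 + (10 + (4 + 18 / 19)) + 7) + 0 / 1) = 285 / 7888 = 0.04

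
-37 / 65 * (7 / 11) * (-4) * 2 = 2072 / 715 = 2.90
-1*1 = -1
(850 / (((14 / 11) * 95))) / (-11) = -85 / 133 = -0.64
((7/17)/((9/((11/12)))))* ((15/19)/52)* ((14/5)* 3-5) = 77/35568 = 0.00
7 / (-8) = -7 / 8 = -0.88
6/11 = 0.55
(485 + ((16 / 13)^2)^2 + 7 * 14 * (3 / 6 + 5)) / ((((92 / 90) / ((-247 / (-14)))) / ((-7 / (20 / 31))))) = -192187.61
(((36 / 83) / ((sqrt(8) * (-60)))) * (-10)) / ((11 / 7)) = 21 * sqrt(2) / 1826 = 0.02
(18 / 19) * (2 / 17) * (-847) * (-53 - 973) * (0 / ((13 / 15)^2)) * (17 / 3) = 0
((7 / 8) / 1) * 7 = 49 / 8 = 6.12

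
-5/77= -0.06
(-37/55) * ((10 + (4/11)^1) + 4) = -5846/605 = -9.66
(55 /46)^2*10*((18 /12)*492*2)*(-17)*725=-137574731250 /529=-260065654.54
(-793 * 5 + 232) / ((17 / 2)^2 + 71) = -14932 / 573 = -26.06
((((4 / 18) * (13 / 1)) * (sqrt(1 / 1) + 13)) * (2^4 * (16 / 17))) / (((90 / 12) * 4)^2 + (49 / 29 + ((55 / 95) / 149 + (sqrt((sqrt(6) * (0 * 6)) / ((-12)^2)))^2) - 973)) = -7650313216 / 895690917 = -8.54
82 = 82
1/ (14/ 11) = 11/ 14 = 0.79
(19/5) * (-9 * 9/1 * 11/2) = -16929/10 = -1692.90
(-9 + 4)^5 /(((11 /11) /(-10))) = 31250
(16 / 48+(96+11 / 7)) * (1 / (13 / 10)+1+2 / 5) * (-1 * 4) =-386528 / 455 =-849.51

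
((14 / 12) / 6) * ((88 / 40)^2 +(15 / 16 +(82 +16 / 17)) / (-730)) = 32837539 / 35740800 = 0.92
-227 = -227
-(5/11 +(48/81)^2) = -6461/8019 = -0.81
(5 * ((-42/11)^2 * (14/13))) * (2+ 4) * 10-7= 7397789/1573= 4702.98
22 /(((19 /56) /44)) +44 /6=163042 /57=2860.39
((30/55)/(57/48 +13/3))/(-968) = -36/352715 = -0.00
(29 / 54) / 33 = 29 / 1782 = 0.02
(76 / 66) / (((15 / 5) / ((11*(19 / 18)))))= 361 / 81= 4.46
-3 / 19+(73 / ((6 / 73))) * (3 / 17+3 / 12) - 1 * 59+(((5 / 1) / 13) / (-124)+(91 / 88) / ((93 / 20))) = 10991122061 / 34364616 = 319.84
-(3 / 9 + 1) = -4 / 3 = -1.33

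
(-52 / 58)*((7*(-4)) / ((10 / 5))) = 364 / 29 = 12.55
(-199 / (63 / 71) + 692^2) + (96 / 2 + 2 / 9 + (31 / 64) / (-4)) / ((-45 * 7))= 69475491947 / 145152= 478639.58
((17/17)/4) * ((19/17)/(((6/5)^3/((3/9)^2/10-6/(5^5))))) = 9823/6609600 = 0.00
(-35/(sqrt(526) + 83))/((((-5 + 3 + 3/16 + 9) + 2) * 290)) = -664/3875067 + 8 * sqrt(526)/3875067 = -0.00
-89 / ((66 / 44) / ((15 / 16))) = -445 / 8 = -55.62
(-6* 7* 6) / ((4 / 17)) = -1071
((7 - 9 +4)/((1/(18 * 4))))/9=16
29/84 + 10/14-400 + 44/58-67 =-1133183/2436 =-465.18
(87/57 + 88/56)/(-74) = -206/4921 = -0.04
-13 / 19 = -0.68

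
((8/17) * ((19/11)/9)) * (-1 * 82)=-12464/1683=-7.41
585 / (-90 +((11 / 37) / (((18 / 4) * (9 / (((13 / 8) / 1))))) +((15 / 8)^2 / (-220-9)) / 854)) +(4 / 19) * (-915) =-672182365407060 / 3375554318837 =-199.13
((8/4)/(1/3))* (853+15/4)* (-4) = -20562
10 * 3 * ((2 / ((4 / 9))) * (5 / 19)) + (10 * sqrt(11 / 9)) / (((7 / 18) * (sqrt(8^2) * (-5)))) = 675 / 19 - 3 * sqrt(11) / 14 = 34.82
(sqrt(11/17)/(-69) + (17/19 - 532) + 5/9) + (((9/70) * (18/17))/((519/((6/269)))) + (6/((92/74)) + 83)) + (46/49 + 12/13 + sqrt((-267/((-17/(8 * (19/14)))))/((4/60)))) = -4369010817608384/9910160487045 - sqrt(187)/1173 + 6 * sqrt(1006145)/119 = -390.30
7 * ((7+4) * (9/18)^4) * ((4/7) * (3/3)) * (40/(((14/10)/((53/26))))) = 14575/91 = 160.16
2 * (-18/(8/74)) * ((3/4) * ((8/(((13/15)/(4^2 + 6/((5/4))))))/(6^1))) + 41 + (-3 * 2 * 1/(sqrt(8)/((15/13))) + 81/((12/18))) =-15659/2 - 45 * sqrt(2)/26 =-7831.95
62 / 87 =0.71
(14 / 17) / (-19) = -14 / 323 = -0.04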